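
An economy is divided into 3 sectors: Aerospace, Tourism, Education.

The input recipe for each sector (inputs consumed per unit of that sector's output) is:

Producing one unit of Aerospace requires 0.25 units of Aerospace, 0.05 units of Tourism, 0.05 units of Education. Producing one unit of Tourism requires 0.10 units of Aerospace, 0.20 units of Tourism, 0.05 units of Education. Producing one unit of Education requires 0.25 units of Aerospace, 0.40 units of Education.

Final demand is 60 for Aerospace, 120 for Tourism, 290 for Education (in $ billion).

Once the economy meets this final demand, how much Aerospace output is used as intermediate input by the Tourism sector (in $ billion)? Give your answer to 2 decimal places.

I − A =
  [   0.75    -0.10    -0.25]
  [  -0.05     0.80     0.00]
  [  -0.05    -0.05     0.60]
Cofactors of I−A, C_ij = (−1)^(i+j)·(minor ij) (rows/columns in the sector order above):
  C_11 = (0.80)(0.60) − (0.00)(-0.05) = 0.4800
  C_12 = −[(-0.05)(0.60) − (0.00)(-0.05)] = 0.0300
  C_13 = (-0.05)(-0.05) − (0.80)(-0.05) = 0.0425
  C_21 = −[(-0.10)(0.60) − (-0.25)(-0.05)] = 0.0725
  C_22 = (0.75)(0.60) − (-0.25)(-0.05) = 0.4375
  C_23 = −[(0.75)(-0.05) − (-0.10)(-0.05)] = 0.0425
  C_31 = (-0.10)(0.00) − (-0.25)(0.80) = 0.2000
  C_32 = −[(0.75)(0.00) − (-0.25)(-0.05)] = 0.0125
  C_33 = (0.75)(0.80) − (-0.10)(-0.05) = 0.5950
det(I−A) = Σ_j (I−A)_1j·C_1j = (0.75)(0.4800) + (-0.10)(0.0300) + (-0.25)(0.0425) = 0.346375
adj(I−A) = Cᵀ =
  [ 0.4800   0.0725   0.2000]
  [ 0.0300   0.4375   0.0125]
  [ 0.0425   0.0425   0.5950]
(I − A)⁻¹ = adj(I−A) / det(I−A) ≈
  [   1.3858     0.2093     0.5774]
  [   0.0866     1.2631     0.0361]
  [   0.1227     0.1227     1.7178]
First solve x = (I − A)⁻¹ d = adj(I−A)·d / det(I−A); in particular x_2 = (0.0300·60 + 0.4375·120 + 0.0125·290) / 0.346375 = 57.925 / 0.346375 ≈ 167.2320.
Intermediate flow from 1 to 2: z_12 = a_12 · x_2 = 0.10 × 57.925 / 0.346375 = 5.7925 / 0.346375 ≈ 16.72.

z_12 = 16.72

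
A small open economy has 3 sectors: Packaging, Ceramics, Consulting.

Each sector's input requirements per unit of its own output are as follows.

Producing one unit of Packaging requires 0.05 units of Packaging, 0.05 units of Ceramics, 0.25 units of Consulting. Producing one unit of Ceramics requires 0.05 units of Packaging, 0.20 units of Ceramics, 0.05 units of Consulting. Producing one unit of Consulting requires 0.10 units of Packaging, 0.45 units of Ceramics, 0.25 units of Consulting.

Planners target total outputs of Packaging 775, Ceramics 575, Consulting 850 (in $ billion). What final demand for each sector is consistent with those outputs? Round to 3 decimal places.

d_1 = 622.500, d_2 = 38.750, d_3 = 415.000

I − A =
  [   0.95    -0.05    -0.10]
  [  -0.05     0.80    -0.45]
  [  -0.25    -0.05     0.75]
d = (I − A) x:
  d_1 = (+0.95)·775 + (-0.05)·575 + (-0.10)·850 = 622.500
  d_2 = (-0.05)·775 + (+0.80)·575 + (-0.45)·850 = 38.750
  d_3 = (-0.25)·775 + (-0.05)·575 + (+0.75)·850 = 415.000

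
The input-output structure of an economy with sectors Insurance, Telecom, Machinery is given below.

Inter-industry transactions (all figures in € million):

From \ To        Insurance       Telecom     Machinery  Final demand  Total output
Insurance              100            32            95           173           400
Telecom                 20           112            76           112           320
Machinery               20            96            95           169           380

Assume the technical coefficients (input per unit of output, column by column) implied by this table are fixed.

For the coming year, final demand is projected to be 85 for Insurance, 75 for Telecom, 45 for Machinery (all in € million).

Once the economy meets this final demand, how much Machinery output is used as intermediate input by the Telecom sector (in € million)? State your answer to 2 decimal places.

Technical coefficients a_ij = z_ij / X_j:
  a_II = 100/400 = 0.25, a_TI = 20/400 = 0.05, a_MI = 20/400 = 0.05
  a_IT = 32/320 = 0.10, a_TT = 112/320 = 0.35, a_MT = 96/320 = 0.30
  a_IM = 95/380 = 0.25, a_TM = 76/380 = 0.20, a_MM = 95/380 = 0.25
I − A =
  [   0.75    -0.10    -0.25]
  [  -0.05     0.65    -0.20]
  [  -0.05    -0.30     0.75]
Cofactors of I−A, C_ij = (−1)^(i+j)·(minor ij) (rows/columns in the sector order above):
  C_11 = (0.65)(0.75) − (-0.20)(-0.30) = 0.4275
  C_12 = −[(-0.05)(0.75) − (-0.20)(-0.05)] = 0.0475
  C_13 = (-0.05)(-0.30) − (0.65)(-0.05) = 0.0475
  C_21 = −[(-0.10)(0.75) − (-0.25)(-0.30)] = 0.1500
  C_22 = (0.75)(0.75) − (-0.25)(-0.05) = 0.5500
  C_23 = −[(0.75)(-0.30) − (-0.10)(-0.05)] = 0.2300
  C_31 = (-0.10)(-0.20) − (-0.25)(0.65) = 0.1825
  C_32 = −[(0.75)(-0.20) − (-0.25)(-0.05)] = 0.1625
  C_33 = (0.75)(0.65) − (-0.10)(-0.05) = 0.4825
det(I−A) = Σ_j (I−A)_1j·C_1j = (0.75)(0.4275) + (-0.10)(0.0475) + (-0.25)(0.0475) = 0.3040
adj(I−A) = Cᵀ =
  [ 0.4275   0.1500   0.1825]
  [ 0.0475   0.5500   0.1625]
  [ 0.0475   0.2300   0.4825]
(I − A)⁻¹ = adj(I−A) / det(I−A) ≈
  [   1.4063     0.4934     0.6003]
  [   0.1563     1.8092     0.5345]
  [   0.1563     0.7566     1.5872]
First solve x = (I − A)⁻¹ d = adj(I−A)·d / det(I−A); in particular x_T = (0.0475·85 + 0.5500·75 + 0.1625·45) / 0.3040 = 52.60 / 0.3040 ≈ 173.0263.
Intermediate flow from M to T: z_MT = a_MT · x_T = 0.30 × 52.60 / 0.3040 = 15.78 / 0.3040 ≈ 51.91.

z_MT = 51.91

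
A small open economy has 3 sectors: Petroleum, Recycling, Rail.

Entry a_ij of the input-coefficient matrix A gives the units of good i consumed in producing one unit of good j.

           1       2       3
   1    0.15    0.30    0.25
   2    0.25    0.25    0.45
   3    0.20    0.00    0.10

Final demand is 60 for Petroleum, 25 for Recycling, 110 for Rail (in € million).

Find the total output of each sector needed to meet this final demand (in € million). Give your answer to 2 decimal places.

x_1 = 187.27, x_2 = 194.06, x_3 = 163.84

I − A =
  [   0.85    -0.30    -0.25]
  [  -0.25     0.75    -0.45]
  [  -0.20     0.00     0.90]
Cofactors of I−A, C_ij = (−1)^(i+j)·(minor ij) (rows/columns in the sector order above):
  C_11 = (0.75)(0.90) − (-0.45)(0.00) = 0.6750
  C_12 = −[(-0.25)(0.90) − (-0.45)(-0.20)] = 0.3150
  C_13 = (-0.25)(0.00) − (0.75)(-0.20) = 0.1500
  C_21 = −[(-0.30)(0.90) − (-0.25)(0.00)] = 0.2700
  C_22 = (0.85)(0.90) − (-0.25)(-0.20) = 0.7150
  C_23 = −[(0.85)(0.00) − (-0.30)(-0.20)] = 0.0600
  C_31 = (-0.30)(-0.45) − (-0.25)(0.75) = 0.3225
  C_32 = −[(0.85)(-0.45) − (-0.25)(-0.25)] = 0.4450
  C_33 = (0.85)(0.75) − (-0.30)(-0.25) = 0.5625
det(I−A) = Σ_j (I−A)_1j·C_1j = (0.85)(0.6750) + (-0.30)(0.3150) + (-0.25)(0.1500) = 0.44175
adj(I−A) = Cᵀ =
  [ 0.6750   0.2700   0.3225]
  [ 0.3150   0.7150   0.4450]
  [ 0.1500   0.0600   0.5625]
(I − A)⁻¹ = adj(I−A) / det(I−A) ≈
  [   1.5280     0.6112     0.7301]
  [   0.7131     1.6186     1.0074]
  [   0.3396     0.1358     1.2733]
x = (I − A)⁻¹ d = adj(I−A)·d / det(I−A), with det(I−A) = 0.44175:
  x_1 = (0.6750·60 + 0.2700·25 + 0.3225·110) / 0.44175 = 82.725 / 0.44175 ≈ 187.27
  x_2 = (0.3150·60 + 0.7150·25 + 0.4450·110) / 0.44175 = 85.725 / 0.44175 ≈ 194.06
  x_3 = (0.1500·60 + 0.0600·25 + 0.5625·110) / 0.44175 = 72.375 / 0.44175 ≈ 163.84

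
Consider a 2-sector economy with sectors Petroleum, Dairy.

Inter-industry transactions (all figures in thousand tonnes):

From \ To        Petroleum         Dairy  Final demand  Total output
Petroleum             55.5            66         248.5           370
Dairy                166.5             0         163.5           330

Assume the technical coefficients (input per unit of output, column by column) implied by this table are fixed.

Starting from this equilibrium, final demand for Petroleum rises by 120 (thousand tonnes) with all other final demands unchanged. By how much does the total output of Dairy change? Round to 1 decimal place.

Δx_D = 71.1

Technical coefficients a_ij = z_ij / X_j:
  a_PP = 55.5/370 = 0.15, a_DP = 166.5/370 = 0.45
  a_PD = 66/330 = 0.20, a_DD = 0/330 = 0.00
I − A =
  [   0.85    -0.20]
  [  -0.45     1.00]
det(I−A) = (0.85)(1.00) − (-0.20)(-0.45) = 0.7600
adj(I−A) = [[1.00, 0.20], [0.45, 0.85]]
(I − A)⁻¹ = adj(I−A) / det(I−A) ≈
  [   1.3158     0.2632]
  [   0.5921     1.1184]
Δx = (I − A)⁻¹ Δd with Δd having +120 in the Petroleum component and 0 elsewhere.
So Δx_D = L_DP · (+120), where L_DP = adj(I−A)_DP / det(I−A) = 0.45 / 0.7600.
Δx_D = 0.45 × (+120) / 0.7600 = 54.00 / 0.7600 ≈ 71.1.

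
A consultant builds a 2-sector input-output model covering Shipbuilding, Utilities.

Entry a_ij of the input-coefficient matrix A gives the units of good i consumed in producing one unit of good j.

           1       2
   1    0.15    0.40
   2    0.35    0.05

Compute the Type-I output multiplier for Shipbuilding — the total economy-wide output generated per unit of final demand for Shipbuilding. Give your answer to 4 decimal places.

I − A =
  [   0.85    -0.40]
  [  -0.35     0.95]
det(I−A) = (0.85)(0.95) − (-0.40)(-0.35) = 0.6675
adj(I−A) = [[0.95, 0.40], [0.35, 0.85]]
(I − A)⁻¹ = adj(I−A) / det(I−A) ≈
  [   1.42322     0.59925]
  [   0.52434     1.27341]
The output multiplier for sector j is the column-j sum of the Leontief inverse (I − A)⁻¹ = adj(I−A) / det(I−A).
Column 1 of adj(I−A): (0.95, 0.35); det(I−A) = 0.6675.
m_1 = (0.95 + 0.35) / 0.6675 = 1.30 / 0.6675 ≈ 1.9476.

m_1 = 1.9476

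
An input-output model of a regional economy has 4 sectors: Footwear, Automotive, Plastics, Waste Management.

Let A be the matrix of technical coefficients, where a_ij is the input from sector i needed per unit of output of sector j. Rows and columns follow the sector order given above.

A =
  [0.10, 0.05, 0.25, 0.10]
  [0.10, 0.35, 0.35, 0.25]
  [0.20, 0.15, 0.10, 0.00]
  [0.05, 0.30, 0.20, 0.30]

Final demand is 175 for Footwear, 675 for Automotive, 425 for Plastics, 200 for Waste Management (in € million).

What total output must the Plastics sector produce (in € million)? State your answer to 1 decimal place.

x_3 = 1042.6

I − A =
  [   0.90    -0.05    -0.25    -0.10]
  [  -0.10     0.65    -0.35    -0.25]
  [  -0.20    -0.15     0.90     0.00]
  [  -0.05    -0.30    -0.20     0.70]
Compute the cofactors C_ij = (−1)^(i+j)·(3×3 minor ij) of I−A; the adjugate is their transpose:
adj(I−A) = Cᵀ =
  [ 0.297750   0.087750   0.133250   0.073875]
  [ 0.133250   0.523500   0.286375   0.206000]
  [ 0.088375   0.106750   0.331625   0.050750]
  [ 0.103625   0.261125   0.227000   0.435000]
det(I−A) = Σ_j (I−A)_1j·C_1j = (0.90)(0.297750) + (-0.05)(0.133250) + (-0.25)(0.088375) + (-0.10)(0.103625) = 0.22885625
(I − A)⁻¹ = adj(I−A) / det(I−A) ≈
  [   1.3010     0.3834     0.5822     0.3228]
  [   0.5822     2.2875     1.2513     0.9001]
  [   0.3862     0.4665     1.4491     0.2218]
  [   0.4528     1.1410     0.9919     1.9008]
x = (I − A)⁻¹ d = adj(I−A)·d / det(I−A), with det(I−A) = 0.22885625:
  x_1 = (0.297750·175 + 0.087750·675 + 0.133250·425 + 0.073875·200) / 0.22885625 = 182.74375 / 0.22885625 ≈ 798.5
  x_2 = (0.133250·175 + 0.523500·675 + 0.286375·425 + 0.206000·200) / 0.22885625 = 539.590625 / 0.22885625 ≈ 2357.8
  x_3 = (0.088375·175 + 0.106750·675 + 0.331625·425 + 0.050750·200) / 0.22885625 = 238.6125 / 0.22885625 ≈ 1042.6
  x_4 = (0.103625·175 + 0.261125·675 + 0.227000·425 + 0.435000·200) / 0.22885625 = 377.86875 / 0.22885625 ≈ 1651.1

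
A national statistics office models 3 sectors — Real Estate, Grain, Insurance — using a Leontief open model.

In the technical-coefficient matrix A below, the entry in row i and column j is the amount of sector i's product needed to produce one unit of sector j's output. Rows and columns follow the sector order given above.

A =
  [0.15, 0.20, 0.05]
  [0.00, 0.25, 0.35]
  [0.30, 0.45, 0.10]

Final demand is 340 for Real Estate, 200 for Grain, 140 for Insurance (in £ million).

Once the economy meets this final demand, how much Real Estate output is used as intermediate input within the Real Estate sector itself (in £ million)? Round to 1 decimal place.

z_11 = 85.2

I − A =
  [   0.85    -0.20    -0.05]
  [   0.00     0.75    -0.35]
  [  -0.30    -0.45     0.90]
Cofactors of I−A, C_ij = (−1)^(i+j)·(minor ij) (rows/columns in the sector order above):
  C_11 = (0.75)(0.90) − (-0.35)(-0.45) = 0.5175
  C_12 = −[(0.00)(0.90) − (-0.35)(-0.30)] = 0.1050
  C_13 = (0.00)(-0.45) − (0.75)(-0.30) = 0.2250
  C_21 = −[(-0.20)(0.90) − (-0.05)(-0.45)] = 0.2025
  C_22 = (0.85)(0.90) − (-0.05)(-0.30) = 0.7500
  C_23 = −[(0.85)(-0.45) − (-0.20)(-0.30)] = 0.4425
  C_31 = (-0.20)(-0.35) − (-0.05)(0.75) = 0.1075
  C_32 = −[(0.85)(-0.35) − (-0.05)(0.00)] = 0.2975
  C_33 = (0.85)(0.75) − (-0.20)(0.00) = 0.6375
det(I−A) = Σ_j (I−A)_1j·C_1j = (0.85)(0.5175) + (-0.20)(0.1050) + (-0.05)(0.2250) = 0.407625
adj(I−A) = Cᵀ =
  [ 0.5175   0.2025   0.1075]
  [ 0.1050   0.7500   0.2975]
  [ 0.2250   0.4425   0.6375]
(I − A)⁻¹ = adj(I−A) / det(I−A) ≈
  [   1.2695     0.4968     0.2637]
  [   0.2576     1.8399     0.7298]
  [   0.5520     1.0856     1.5639]
First solve x = (I − A)⁻¹ d = adj(I−A)·d / det(I−A); in particular x_1 = (0.5175·340 + 0.2025·200 + 0.1075·140) / 0.407625 = 231.50 / 0.407625 ≈ 567.924.
Intermediate flow from 1 to 1: z_11 = a_11 · x_1 = 0.15 × 231.50 / 0.407625 = 34.725 / 0.407625 ≈ 85.2.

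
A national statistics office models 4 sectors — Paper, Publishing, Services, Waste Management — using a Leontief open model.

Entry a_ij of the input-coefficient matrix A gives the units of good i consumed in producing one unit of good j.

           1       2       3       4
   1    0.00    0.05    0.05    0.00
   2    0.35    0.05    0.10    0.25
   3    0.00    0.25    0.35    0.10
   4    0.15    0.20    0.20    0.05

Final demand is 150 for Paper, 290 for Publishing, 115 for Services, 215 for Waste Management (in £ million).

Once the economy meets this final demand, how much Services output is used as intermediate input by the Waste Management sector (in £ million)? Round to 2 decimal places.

z_34 = 47.14

I − A =
  [   1.00    -0.05    -0.05     0.00]
  [  -0.35     0.95    -0.10    -0.25]
  [   0.00    -0.25     0.65    -0.10]
  [  -0.15    -0.20    -0.20     0.95]
Compute the cofactors C_ij = (−1)^(i+j)·(3×3 minor ij) of I−A; the adjugate is their transpose:
adj(I−A) = Cᵀ =
  [ 0.496875   0.042750   0.049875   0.016500]
  [ 0.235000   0.596750   0.163500   0.174250]
  [ 0.113750   0.258250   0.834000   0.155750]
  [ 0.151875   0.186750   0.217875   0.576750]
det(I−A) = Σ_j (I−A)_1j·C_1j = (1.00)(0.496875) + (-0.05)(0.235000) + (-0.05)(0.113750) + (0.00)(0.151875) = 0.4794375
(I − A)⁻¹ = adj(I−A) / det(I−A) ≈
  [   1.0364     0.0892     0.1040     0.0344]
  [   0.4902     1.2447     0.3410     0.3634]
  [   0.2373     0.5387     1.7395     0.3249]
  [   0.3168     0.3895     0.4544     1.2030]
First solve x = (I − A)⁻¹ d = adj(I−A)·d / det(I−A); in particular x_4 = (0.151875·150 + 0.186750·290 + 0.217875·115 + 0.576750·215) / 0.4794375 = 225.995625 / 0.4794375 ≈ 471.3766.
Intermediate flow from 3 to 4: z_34 = a_34 · x_4 = 0.10 × 225.995625 / 0.4794375 = 22.5995625 / 0.4794375 ≈ 47.14.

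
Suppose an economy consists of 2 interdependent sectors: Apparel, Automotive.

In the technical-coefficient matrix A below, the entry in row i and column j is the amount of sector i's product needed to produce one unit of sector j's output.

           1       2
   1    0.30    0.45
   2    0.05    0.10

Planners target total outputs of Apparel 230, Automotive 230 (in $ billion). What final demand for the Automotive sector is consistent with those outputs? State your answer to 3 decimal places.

I − A =
  [   0.70    -0.45]
  [  -0.05     0.90]
d = (I − A) x:
  d_1 = (+0.70)·230 + (-0.45)·230 = 57.500
  d_2 = (-0.05)·230 + (+0.90)·230 = 195.500

d_2 = 195.500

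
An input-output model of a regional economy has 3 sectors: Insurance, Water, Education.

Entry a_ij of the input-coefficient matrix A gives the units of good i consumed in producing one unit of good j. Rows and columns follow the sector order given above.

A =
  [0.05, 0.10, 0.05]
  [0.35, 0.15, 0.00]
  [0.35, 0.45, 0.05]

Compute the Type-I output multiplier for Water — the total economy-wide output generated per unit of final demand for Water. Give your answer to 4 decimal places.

I − A =
  [   0.95    -0.10    -0.05]
  [  -0.35     0.85     0.00]
  [  -0.35    -0.45     0.95]
Cofactors of I−A, C_ij = (−1)^(i+j)·(minor ij) (rows/columns in the sector order above):
  C_11 = (0.85)(0.95) − (0.00)(-0.45) = 0.8075
  C_12 = −[(-0.35)(0.95) − (0.00)(-0.35)] = 0.3325
  C_13 = (-0.35)(-0.45) − (0.85)(-0.35) = 0.4550
  C_21 = −[(-0.10)(0.95) − (-0.05)(-0.45)] = 0.1175
  C_22 = (0.95)(0.95) − (-0.05)(-0.35) = 0.8850
  C_23 = −[(0.95)(-0.45) − (-0.10)(-0.35)] = 0.4625
  C_31 = (-0.10)(0.00) − (-0.05)(0.85) = 0.0425
  C_32 = −[(0.95)(0.00) − (-0.05)(-0.35)] = 0.0175
  C_33 = (0.95)(0.85) − (-0.10)(-0.35) = 0.7725
det(I−A) = Σ_j (I−A)_1j·C_1j = (0.95)(0.8075) + (-0.10)(0.3325) + (-0.05)(0.4550) = 0.711125
adj(I−A) = Cᵀ =
  [ 0.8075   0.1175   0.0425]
  [ 0.3325   0.8850   0.0175]
  [ 0.4550   0.4625   0.7725]
(I − A)⁻¹ = adj(I−A) / det(I−A) ≈
  [   1.13552     0.16523     0.05976]
  [   0.46757     1.24451     0.02461]
  [   0.63983     0.65038     1.08631]
The output multiplier for sector j is the column-j sum of the Leontief inverse (I − A)⁻¹ = adj(I−A) / det(I−A).
Column 2 of adj(I−A): (0.1175, 0.8850, 0.4625); det(I−A) = 0.711125.
m_2 = (0.1175 + 0.8850 + 0.4625) / 0.711125 = 1.465 / 0.711125 ≈ 2.0601.

m_2 = 2.0601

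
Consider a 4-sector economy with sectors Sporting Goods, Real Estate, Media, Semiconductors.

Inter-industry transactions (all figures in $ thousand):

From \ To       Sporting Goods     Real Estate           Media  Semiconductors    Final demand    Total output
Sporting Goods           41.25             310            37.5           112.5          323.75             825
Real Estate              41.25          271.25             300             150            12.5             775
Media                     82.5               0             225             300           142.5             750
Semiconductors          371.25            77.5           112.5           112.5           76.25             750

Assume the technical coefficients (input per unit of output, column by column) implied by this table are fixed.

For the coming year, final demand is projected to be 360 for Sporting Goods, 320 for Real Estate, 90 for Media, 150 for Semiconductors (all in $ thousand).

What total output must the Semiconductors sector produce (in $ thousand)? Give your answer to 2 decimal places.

Technical coefficients a_ij = z_ij / X_j:
  a_11 = 41.25/825 = 0.05, a_21 = 41.25/825 = 0.05, a_31 = 82.5/825 = 0.10, a_41 = 371.25/825 = 0.45
  a_12 = 310/775 = 0.40, a_22 = 271.25/775 = 0.35, a_32 = 0/775 = 0.00, a_42 = 77.5/775 = 0.10
  a_13 = 37.5/750 = 0.05, a_23 = 300/750 = 0.40, a_33 = 225/750 = 0.30, a_43 = 112.5/750 = 0.15
  a_14 = 112.5/750 = 0.15, a_24 = 150/750 = 0.20, a_34 = 300/750 = 0.40, a_44 = 112.5/750 = 0.15
I − A =
  [   0.95    -0.40    -0.05    -0.15]
  [  -0.05     0.65    -0.40    -0.20]
  [  -0.10     0.00     0.70    -0.40]
  [  -0.45    -0.10    -0.15     0.85]
Compute the cofactors C_ij = (−1)^(i+j)·(3×3 minor ij) of I−A; the adjugate is their transpose:
adj(I−A) = Cᵀ =
  [ 0.31775   0.22650   0.19525   0.20125]
  [ 0.19875   0.44550   0.33225   0.29625]
  [ 0.17225   0.14550   0.40825   0.25675]
  [ 0.22200   0.19800   0.21450   0.39900]
det(I−A) = Σ_j (I−A)_1j·C_1j = (0.95)(0.31775) + (-0.40)(0.19875) + (-0.05)(0.17225) + (-0.15)(0.22200) = 0.18045
(I − A)⁻¹ = adj(I−A) / det(I−A) ≈
  [   1.7609     1.2552     1.0820     1.1153]
  [   1.1014     2.4688     1.8412     1.6417]
  [   0.9546     0.8063     2.2624     1.4228]
  [   1.2303     1.0973     1.1887     2.2111]
x = (I − A)⁻¹ d = adj(I−A)·d / det(I−A), with det(I−A) = 0.18045:
  x_1 = (0.31775·360 + 0.22650·320 + 0.19525·90 + 0.20125·150) / 0.18045 = 234.63 / 0.18045 ≈ 1300.25
  x_2 = (0.19875·360 + 0.44550·320 + 0.33225·90 + 0.29625·150) / 0.18045 = 288.45 / 0.18045 ≈ 1598.50
  x_3 = (0.17225·360 + 0.14550·320 + 0.40825·90 + 0.25675·150) / 0.18045 = 183.825 / 0.18045 ≈ 1018.70
  x_4 = (0.22200·360 + 0.19800·320 + 0.21450·90 + 0.39900·150) / 0.18045 = 222.435 / 0.18045 ≈ 1232.67

x_4 = 1232.67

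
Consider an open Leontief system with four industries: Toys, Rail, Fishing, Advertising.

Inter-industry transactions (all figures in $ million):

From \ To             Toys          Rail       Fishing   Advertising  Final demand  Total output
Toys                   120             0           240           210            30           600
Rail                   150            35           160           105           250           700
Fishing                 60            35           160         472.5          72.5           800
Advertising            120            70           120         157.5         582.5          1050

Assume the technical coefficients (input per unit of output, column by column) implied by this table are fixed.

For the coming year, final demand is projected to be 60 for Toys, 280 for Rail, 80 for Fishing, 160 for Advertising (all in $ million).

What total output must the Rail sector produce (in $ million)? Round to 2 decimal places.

x_R = 502.62

Technical coefficients a_ij = z_ij / X_j:
  a_TT = 120/600 = 0.20, a_RT = 150/600 = 0.25, a_FT = 60/600 = 0.10, a_AT = 120/600 = 0.20
  a_TR = 0/700 = 0.00, a_RR = 35/700 = 0.05, a_FR = 35/700 = 0.05, a_AR = 70/700 = 0.10
  a_TF = 240/800 = 0.30, a_RF = 160/800 = 0.20, a_FF = 160/800 = 0.20, a_AF = 120/800 = 0.15
  a_TA = 210/1050 = 0.20, a_RA = 105/1050 = 0.10, a_FA = 472.5/1050 = 0.45, a_AA = 157.5/1050 = 0.15
I − A =
  [   0.80     0.00    -0.30    -0.20]
  [  -0.25     0.95    -0.20    -0.10]
  [  -0.10    -0.05     0.80    -0.45]
  [  -0.20    -0.10    -0.15     0.85]
Compute the cofactors C_ij = (−1)^(i+j)·(3×3 minor ij) of I−A; the adjugate is their transpose:
adj(I−A) = Cᵀ =
  [ 0.555625   0.043750   0.271750   0.279750]
  [ 0.205625   0.402500   0.217250   0.210750]
  [ 0.188125   0.070000   0.595000   0.367500]
  [ 0.188125   0.070000   0.194500   0.567750]
det(I−A) = Σ_j (I−A)_1j·C_1j = (0.80)(0.555625) + (0.00)(0.205625) + (-0.30)(0.188125) + (-0.20)(0.188125) = 0.3504375
(I − A)⁻¹ = adj(I−A) / det(I−A) ≈
  [   1.5855     0.1248     0.7755     0.7983]
  [   0.5868     1.1486     0.6199     0.6014]
  [   0.5368     0.1998     1.6979     1.0487]
  [   0.5368     0.1998     0.5550     1.6201]
x = (I − A)⁻¹ d = adj(I−A)·d / det(I−A), with det(I−A) = 0.3504375:
  x_T = (0.555625·60 + 0.043750·280 + 0.271750·80 + 0.279750·160) / 0.3504375 = 112.0875 / 0.3504375 ≈ 319.85
  x_R = (0.205625·60 + 0.402500·280 + 0.217250·80 + 0.210750·160) / 0.3504375 = 176.1375 / 0.3504375 ≈ 502.62
  x_F = (0.188125·60 + 0.070000·280 + 0.595000·80 + 0.367500·160) / 0.3504375 = 137.2875 / 0.3504375 ≈ 391.76
  x_A = (0.188125·60 + 0.070000·280 + 0.194500·80 + 0.567750·160) / 0.3504375 = 137.2875 / 0.3504375 ≈ 391.76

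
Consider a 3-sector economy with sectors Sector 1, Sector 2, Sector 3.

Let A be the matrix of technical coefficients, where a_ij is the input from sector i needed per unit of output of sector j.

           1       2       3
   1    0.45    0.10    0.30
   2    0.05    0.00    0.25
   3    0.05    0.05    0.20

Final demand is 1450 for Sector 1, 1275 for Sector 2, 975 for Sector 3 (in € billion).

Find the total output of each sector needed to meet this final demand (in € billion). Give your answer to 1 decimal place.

I − A =
  [   0.55    -0.10    -0.30]
  [  -0.05     1.00    -0.25]
  [  -0.05    -0.05     0.80]
Cofactors of I−A, C_ij = (−1)^(i+j)·(minor ij) (rows/columns in the sector order above):
  C_11 = (1.00)(0.80) − (-0.25)(-0.05) = 0.7875
  C_12 = −[(-0.05)(0.80) − (-0.25)(-0.05)] = 0.0525
  C_13 = (-0.05)(-0.05) − (1.00)(-0.05) = 0.0525
  C_21 = −[(-0.10)(0.80) − (-0.30)(-0.05)] = 0.0950
  C_22 = (0.55)(0.80) − (-0.30)(-0.05) = 0.4250
  C_23 = −[(0.55)(-0.05) − (-0.10)(-0.05)] = 0.0325
  C_31 = (-0.10)(-0.25) − (-0.30)(1.00) = 0.3250
  C_32 = −[(0.55)(-0.25) − (-0.30)(-0.05)] = 0.1525
  C_33 = (0.55)(1.00) − (-0.10)(-0.05) = 0.5450
det(I−A) = Σ_j (I−A)_1j·C_1j = (0.55)(0.7875) + (-0.10)(0.0525) + (-0.30)(0.0525) = 0.412125
adj(I−A) = Cᵀ =
  [ 0.7875   0.0950   0.3250]
  [ 0.0525   0.4250   0.1525]
  [ 0.0525   0.0325   0.5450]
(I − A)⁻¹ = adj(I−A) / det(I−A) ≈
  [   1.9108     0.2305     0.7886]
  [   0.1274     1.0312     0.3700]
  [   0.1274     0.0789     1.3224]
x = (I − A)⁻¹ d = adj(I−A)·d / det(I−A), with det(I−A) = 0.412125:
  x_1 = (0.7875·1450 + 0.0950·1275 + 0.3250·975) / 0.412125 = 1579.875 / 0.412125 ≈ 3833.5
  x_2 = (0.0525·1450 + 0.4250·1275 + 0.1525·975) / 0.412125 = 766.6875 / 0.412125 ≈ 1860.3
  x_3 = (0.0525·1450 + 0.0325·1275 + 0.5450·975) / 0.412125 = 648.9375 / 0.412125 ≈ 1574.6

x_1 = 3833.5, x_2 = 1860.3, x_3 = 1574.6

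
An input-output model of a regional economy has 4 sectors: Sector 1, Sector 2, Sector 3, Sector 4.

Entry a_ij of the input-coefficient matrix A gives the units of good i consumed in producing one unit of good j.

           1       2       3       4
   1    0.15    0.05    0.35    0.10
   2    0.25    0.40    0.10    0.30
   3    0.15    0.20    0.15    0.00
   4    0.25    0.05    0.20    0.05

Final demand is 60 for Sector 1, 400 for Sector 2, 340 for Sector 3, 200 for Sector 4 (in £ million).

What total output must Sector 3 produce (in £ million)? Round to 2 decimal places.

I − A =
  [   0.85    -0.05    -0.35    -0.10]
  [  -0.25     0.60    -0.10    -0.30]
  [  -0.15    -0.20     0.85     0.00]
  [  -0.25    -0.05    -0.20     0.95]
Compute the cofactors C_ij = (−1)^(i+j)·(3×3 minor ij) of I−A; the adjugate is their transpose:
adj(I−A) = Cᵀ =
  [ 0.440750   0.115125   0.214500   0.082750]
  [ 0.288875   0.612250   0.243625   0.223750]
  [ 0.145750   0.164375   0.439875   0.067250]
  [ 0.161875   0.097125   0.161875   0.356125]
det(I−A) = Σ_j (I−A)_1j·C_1j = (0.85)(0.440750) + (-0.05)(0.288875) + (-0.35)(0.145750) + (-0.10)(0.161875) = 0.29299375
(I − A)⁻¹ = adj(I−A) / det(I−A) ≈
  [   1.5043     0.3929     0.7321     0.2824]
  [   0.9859     2.0896     0.8315     0.7637]
  [   0.4975     0.5610     1.5013     0.2295]
  [   0.5525     0.3315     0.5525     1.2155]
x = (I − A)⁻¹ d = adj(I−A)·d / det(I−A), with det(I−A) = 0.29299375:
  x_1 = (0.440750·60 + 0.115125·400 + 0.214500·340 + 0.082750·200) / 0.29299375 = 161.975 / 0.29299375 ≈ 552.83
  x_2 = (0.288875·60 + 0.612250·400 + 0.243625·340 + 0.223750·200) / 0.29299375 = 389.815 / 0.29299375 ≈ 1330.46
  x_3 = (0.145750·60 + 0.164375·400 + 0.439875·340 + 0.067250·200) / 0.29299375 = 237.5025 / 0.29299375 ≈ 810.61
  x_4 = (0.161875·60 + 0.097125·400 + 0.161875·340 + 0.356125·200) / 0.29299375 = 174.825 / 0.29299375 ≈ 596.69

x_3 = 810.61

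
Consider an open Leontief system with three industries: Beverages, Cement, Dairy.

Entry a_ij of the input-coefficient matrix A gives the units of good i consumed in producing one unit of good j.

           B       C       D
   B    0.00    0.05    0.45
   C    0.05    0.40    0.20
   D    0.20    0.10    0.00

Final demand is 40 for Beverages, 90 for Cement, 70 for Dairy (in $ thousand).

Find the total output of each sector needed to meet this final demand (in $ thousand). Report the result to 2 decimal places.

I − A =
  [   1.00    -0.05    -0.45]
  [  -0.05     0.60    -0.20]
  [  -0.20    -0.10     1.00]
Cofactors of I−A, C_ij = (−1)^(i+j)·(minor ij) (rows/columns in the sector order above):
  C_11 = (0.60)(1.00) − (-0.20)(-0.10) = 0.5800
  C_12 = −[(-0.05)(1.00) − (-0.20)(-0.20)] = 0.0900
  C_13 = (-0.05)(-0.10) − (0.60)(-0.20) = 0.1250
  C_21 = −[(-0.05)(1.00) − (-0.45)(-0.10)] = 0.0950
  C_22 = (1.00)(1.00) − (-0.45)(-0.20) = 0.9100
  C_23 = −[(1.00)(-0.10) − (-0.05)(-0.20)] = 0.1100
  C_31 = (-0.05)(-0.20) − (-0.45)(0.60) = 0.2800
  C_32 = −[(1.00)(-0.20) − (-0.45)(-0.05)] = 0.2225
  C_33 = (1.00)(0.60) − (-0.05)(-0.05) = 0.5975
det(I−A) = Σ_j (I−A)_1j·C_1j = (1.00)(0.5800) + (-0.05)(0.0900) + (-0.45)(0.1250) = 0.51925
adj(I−A) = Cᵀ =
  [ 0.5800   0.0950   0.2800]
  [ 0.0900   0.9100   0.2225]
  [ 0.1250   0.1100   0.5975]
(I − A)⁻¹ = adj(I−A) / det(I−A) ≈
  [   1.1170     0.1830     0.5392]
  [   0.1733     1.7525     0.4285]
  [   0.2407     0.2118     1.1507]
x = (I − A)⁻¹ d = adj(I−A)·d / det(I−A), with det(I−A) = 0.51925:
  x_B = (0.5800·40 + 0.0950·90 + 0.2800·70) / 0.51925 = 51.35 / 0.51925 ≈ 98.89
  x_C = (0.0900·40 + 0.9100·90 + 0.2225·70) / 0.51925 = 101.075 / 0.51925 ≈ 194.66
  x_D = (0.1250·40 + 0.1100·90 + 0.5975·70) / 0.51925 = 56.725 / 0.51925 ≈ 109.24

x_B = 98.89, x_C = 194.66, x_D = 109.24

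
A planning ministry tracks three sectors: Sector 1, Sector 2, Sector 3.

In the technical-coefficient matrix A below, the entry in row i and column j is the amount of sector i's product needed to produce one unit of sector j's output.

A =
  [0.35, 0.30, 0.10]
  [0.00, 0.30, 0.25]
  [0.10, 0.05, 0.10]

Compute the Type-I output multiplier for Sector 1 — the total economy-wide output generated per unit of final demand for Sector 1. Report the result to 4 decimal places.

m_1 = 1.8417

I − A =
  [   0.65    -0.30    -0.10]
  [   0.00     0.70    -0.25]
  [  -0.10    -0.05     0.90]
Cofactors of I−A, C_ij = (−1)^(i+j)·(minor ij) (rows/columns in the sector order above):
  C_11 = (0.70)(0.90) − (-0.25)(-0.05) = 0.6175
  C_12 = −[(0.00)(0.90) − (-0.25)(-0.10)] = 0.0250
  C_13 = (0.00)(-0.05) − (0.70)(-0.10) = 0.0700
  C_21 = −[(-0.30)(0.90) − (-0.10)(-0.05)] = 0.2750
  C_22 = (0.65)(0.90) − (-0.10)(-0.10) = 0.5750
  C_23 = −[(0.65)(-0.05) − (-0.30)(-0.10)] = 0.0625
  C_31 = (-0.30)(-0.25) − (-0.10)(0.70) = 0.1450
  C_32 = −[(0.65)(-0.25) − (-0.10)(0.00)] = 0.1625
  C_33 = (0.65)(0.70) − (-0.30)(0.00) = 0.4550
det(I−A) = Σ_j (I−A)_1j·C_1j = (0.65)(0.6175) + (-0.30)(0.0250) + (-0.10)(0.0700) = 0.386875
adj(I−A) = Cᵀ =
  [ 0.6175   0.2750   0.1450]
  [ 0.0250   0.5750   0.1625]
  [ 0.0700   0.0625   0.4550]
(I − A)⁻¹ = adj(I−A) / det(I−A) ≈
  [   1.59612     0.71082     0.37480]
  [   0.06462     1.48627     0.42003]
  [   0.18094     0.16155     1.17609]
The output multiplier for sector j is the column-j sum of the Leontief inverse (I − A)⁻¹ = adj(I−A) / det(I−A).
Column 1 of adj(I−A): (0.6175, 0.0250, 0.0700); det(I−A) = 0.386875.
m_1 = (0.6175 + 0.0250 + 0.0700) / 0.386875 = 0.7125 / 0.386875 ≈ 1.8417.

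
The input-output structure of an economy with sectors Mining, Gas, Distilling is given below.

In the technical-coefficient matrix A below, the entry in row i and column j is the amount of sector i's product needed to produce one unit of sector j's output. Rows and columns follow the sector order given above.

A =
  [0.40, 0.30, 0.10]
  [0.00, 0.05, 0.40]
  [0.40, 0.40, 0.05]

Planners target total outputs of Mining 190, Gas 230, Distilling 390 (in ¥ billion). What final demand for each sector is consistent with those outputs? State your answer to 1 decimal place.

I − A =
  [   0.60    -0.30    -0.10]
  [   0.00     0.95    -0.40]
  [  -0.40    -0.40     0.95]
d = (I − A) x:
  d_M = (+0.60)·190 + (-0.30)·230 + (-0.10)·390 = 6.0
  d_G = (+0.00)·190 + (+0.95)·230 + (-0.40)·390 = 62.5
  d_D = (-0.40)·190 + (-0.40)·230 + (+0.95)·390 = 202.5

d_M = 6.0, d_G = 62.5, d_D = 202.5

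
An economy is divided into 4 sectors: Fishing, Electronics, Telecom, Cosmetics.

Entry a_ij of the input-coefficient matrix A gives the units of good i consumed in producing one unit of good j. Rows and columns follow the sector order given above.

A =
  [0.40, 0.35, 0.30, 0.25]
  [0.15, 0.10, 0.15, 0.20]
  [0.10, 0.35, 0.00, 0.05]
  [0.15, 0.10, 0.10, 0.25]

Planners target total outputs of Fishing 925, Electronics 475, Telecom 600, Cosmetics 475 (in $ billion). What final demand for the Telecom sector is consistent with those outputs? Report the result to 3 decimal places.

d_T = 317.500

I − A =
  [   0.60    -0.35    -0.30    -0.25]
  [  -0.15     0.90    -0.15    -0.20]
  [  -0.10    -0.35     1.00    -0.05]
  [  -0.15    -0.10    -0.10     0.75]
d = (I − A) x:
  d_F = (+0.60)·925 + (-0.35)·475 + (-0.30)·600 + (-0.25)·475 = 90.000
  d_E = (-0.15)·925 + (+0.90)·475 + (-0.15)·600 + (-0.20)·475 = 103.750
  d_T = (-0.10)·925 + (-0.35)·475 + (+1.00)·600 + (-0.05)·475 = 317.500
  d_C = (-0.15)·925 + (-0.10)·475 + (-0.10)·600 + (+0.75)·475 = 110.000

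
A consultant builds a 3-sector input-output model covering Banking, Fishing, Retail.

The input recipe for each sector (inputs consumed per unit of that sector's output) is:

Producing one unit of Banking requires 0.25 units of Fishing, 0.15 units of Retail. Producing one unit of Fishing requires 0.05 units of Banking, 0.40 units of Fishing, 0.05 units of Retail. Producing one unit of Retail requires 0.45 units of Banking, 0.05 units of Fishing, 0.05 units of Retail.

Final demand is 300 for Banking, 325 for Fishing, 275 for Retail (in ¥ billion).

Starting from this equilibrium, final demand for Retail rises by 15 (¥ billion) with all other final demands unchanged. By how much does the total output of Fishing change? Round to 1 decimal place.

I − A =
  [   1.00    -0.05    -0.45]
  [  -0.25     0.60    -0.05]
  [  -0.15    -0.05     0.95]
Cofactors of I−A, C_ij = (−1)^(i+j)·(minor ij) (rows/columns in the sector order above):
  C_11 = (0.60)(0.95) − (-0.05)(-0.05) = 0.5675
  C_12 = −[(-0.25)(0.95) − (-0.05)(-0.15)] = 0.2450
  C_13 = (-0.25)(-0.05) − (0.60)(-0.15) = 0.1025
  C_21 = −[(-0.05)(0.95) − (-0.45)(-0.05)] = 0.0700
  C_22 = (1.00)(0.95) − (-0.45)(-0.15) = 0.8825
  C_23 = −[(1.00)(-0.05) − (-0.05)(-0.15)] = 0.0575
  C_31 = (-0.05)(-0.05) − (-0.45)(0.60) = 0.2725
  C_32 = −[(1.00)(-0.05) − (-0.45)(-0.25)] = 0.1625
  C_33 = (1.00)(0.60) − (-0.05)(-0.25) = 0.5875
det(I−A) = Σ_j (I−A)_1j·C_1j = (1.00)(0.5675) + (-0.05)(0.2450) + (-0.45)(0.1025) = 0.509125
adj(I−A) = Cᵀ =
  [ 0.5675   0.0700   0.2725]
  [ 0.2450   0.8825   0.1625]
  [ 0.1025   0.0575   0.5875]
(I − A)⁻¹ = adj(I−A) / det(I−A) ≈
  [   1.1147     0.1375     0.5352]
  [   0.4812     1.7334     0.3192]
  [   0.2013     0.1129     1.1539]
Δx = (I − A)⁻¹ Δd with Δd having +15 in the Retail component and 0 elsewhere.
So Δx_2 = L_23 · (+15), where L_23 = adj(I−A)_23 / det(I−A) = 0.1625 / 0.509125.
Δx_2 = 0.1625 × (+15) / 0.509125 = 2.4375 / 0.509125 ≈ 4.8.

Δx_2 = 4.8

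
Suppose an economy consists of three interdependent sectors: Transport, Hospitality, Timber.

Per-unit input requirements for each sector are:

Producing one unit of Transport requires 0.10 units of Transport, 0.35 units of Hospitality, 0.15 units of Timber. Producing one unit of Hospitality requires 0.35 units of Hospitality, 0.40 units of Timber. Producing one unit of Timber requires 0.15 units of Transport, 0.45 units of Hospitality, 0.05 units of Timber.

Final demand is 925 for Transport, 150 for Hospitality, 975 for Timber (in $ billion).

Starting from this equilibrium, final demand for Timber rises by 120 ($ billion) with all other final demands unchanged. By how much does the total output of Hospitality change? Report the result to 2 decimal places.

Δx_2 = 153.30

I − A =
  [   0.90     0.00    -0.15]
  [  -0.35     0.65    -0.45]
  [  -0.15    -0.40     0.95]
Cofactors of I−A, C_ij = (−1)^(i+j)·(minor ij) (rows/columns in the sector order above):
  C_11 = (0.65)(0.95) − (-0.45)(-0.40) = 0.4375
  C_12 = −[(-0.35)(0.95) − (-0.45)(-0.15)] = 0.4000
  C_13 = (-0.35)(-0.40) − (0.65)(-0.15) = 0.2375
  C_21 = −[(0.00)(0.95) − (-0.15)(-0.40)] = 0.0600
  C_22 = (0.90)(0.95) − (-0.15)(-0.15) = 0.8325
  C_23 = −[(0.90)(-0.40) − (0.00)(-0.15)] = 0.3600
  C_31 = (0.00)(-0.45) − (-0.15)(0.65) = 0.0975
  C_32 = −[(0.90)(-0.45) − (-0.15)(-0.35)] = 0.4575
  C_33 = (0.90)(0.65) − (0.00)(-0.35) = 0.5850
det(I−A) = Σ_j (I−A)_1j·C_1j = (0.90)(0.4375) + (0.00)(0.4000) + (-0.15)(0.2375) = 0.358125
adj(I−A) = Cᵀ =
  [ 0.4375   0.0600   0.0975]
  [ 0.4000   0.8325   0.4575]
  [ 0.2375   0.3600   0.5850]
(I − A)⁻¹ = adj(I−A) / det(I−A) ≈
  [   1.2216     0.1675     0.2723]
  [   1.1169     2.3246     1.2775]
  [   0.6632     1.0052     1.6335]
Δx = (I − A)⁻¹ Δd with Δd having +120 in the Timber component and 0 elsewhere.
So Δx_2 = L_23 · (+120), where L_23 = adj(I−A)_23 / det(I−A) = 0.4575 / 0.358125.
Δx_2 = 0.4575 × (+120) / 0.358125 = 54.90 / 0.358125 ≈ 153.30.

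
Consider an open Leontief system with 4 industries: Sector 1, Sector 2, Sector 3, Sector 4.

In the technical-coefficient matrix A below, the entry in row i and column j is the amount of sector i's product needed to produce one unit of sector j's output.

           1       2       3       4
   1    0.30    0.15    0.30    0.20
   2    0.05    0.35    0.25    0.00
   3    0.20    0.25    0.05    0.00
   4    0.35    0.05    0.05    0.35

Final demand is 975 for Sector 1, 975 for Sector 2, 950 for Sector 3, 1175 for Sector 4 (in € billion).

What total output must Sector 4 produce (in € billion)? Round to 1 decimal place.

x_4 = 4664.1

I − A =
  [   0.70    -0.15    -0.30    -0.20]
  [  -0.05     0.65    -0.25     0.00]
  [  -0.20    -0.25     0.95     0.00]
  [  -0.35    -0.05    -0.05     0.65]
Compute the cofactors C_ij = (−1)^(i+j)·(3×3 minor ij) of I−A; the adjugate is their transpose:
adj(I−A) = Cᵀ =
  [ 0.360750   0.153375   0.160125   0.111000]
  [ 0.063375   0.324750   0.106500   0.019500]
  [ 0.092625   0.117750   0.244875   0.028500]
  [ 0.206250   0.116625   0.113250   0.331125]
det(I−A) = Σ_j (I−A)_1j·C_1j = (0.70)(0.360750) + (-0.15)(0.063375) + (-0.30)(0.092625) + (-0.20)(0.206250) = 0.17398125
(I − A)⁻¹ = adj(I−A) / det(I−A) ≈
  [   2.0735     0.8816     0.9204     0.6380]
  [   0.3643     1.8666     0.6121     0.1121]
  [   0.5324     0.6768     1.4075     0.1638]
  [   1.1855     0.6703     0.6509     1.9032]
x = (I − A)⁻¹ d = adj(I−A)·d / det(I−A), with det(I−A) = 0.17398125:
  x_1 = (0.360750·975 + 0.153375·975 + 0.160125·950 + 0.111000·1175) / 0.17398125 = 783.815625 / 0.17398125 ≈ 4505.2
  x_2 = (0.063375·975 + 0.324750·975 + 0.106500·950 + 0.019500·1175) / 0.17398125 = 502.509375 / 0.17398125 ≈ 2888.3
  x_3 = (0.092625·975 + 0.117750·975 + 0.244875·950 + 0.028500·1175) / 0.17398125 = 471.234375 / 0.17398125 ≈ 2708.5
  x_4 = (0.206250·975 + 0.116625·975 + 0.113250·950 + 0.331125·1175) / 0.17398125 = 811.4625 / 0.17398125 ≈ 4664.1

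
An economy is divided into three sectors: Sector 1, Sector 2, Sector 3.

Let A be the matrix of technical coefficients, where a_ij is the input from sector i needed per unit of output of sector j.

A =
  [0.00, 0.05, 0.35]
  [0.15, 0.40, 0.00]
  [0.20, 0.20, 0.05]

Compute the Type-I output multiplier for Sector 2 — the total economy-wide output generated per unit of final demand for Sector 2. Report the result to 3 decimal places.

m_2 = 2.366

I − A =
  [   1.00    -0.05    -0.35]
  [  -0.15     0.60     0.00]
  [  -0.20    -0.20     0.95]
Cofactors of I−A, C_ij = (−1)^(i+j)·(minor ij) (rows/columns in the sector order above):
  C_11 = (0.60)(0.95) − (0.00)(-0.20) = 0.5700
  C_12 = −[(-0.15)(0.95) − (0.00)(-0.20)] = 0.1425
  C_13 = (-0.15)(-0.20) − (0.60)(-0.20) = 0.1500
  C_21 = −[(-0.05)(0.95) − (-0.35)(-0.20)] = 0.1175
  C_22 = (1.00)(0.95) − (-0.35)(-0.20) = 0.8800
  C_23 = −[(1.00)(-0.20) − (-0.05)(-0.20)] = 0.2100
  C_31 = (-0.05)(0.00) − (-0.35)(0.60) = 0.2100
  C_32 = −[(1.00)(0.00) − (-0.35)(-0.15)] = 0.0525
  C_33 = (1.00)(0.60) − (-0.05)(-0.15) = 0.5925
det(I−A) = Σ_j (I−A)_1j·C_1j = (1.00)(0.5700) + (-0.05)(0.1425) + (-0.35)(0.1500) = 0.510375
adj(I−A) = Cᵀ =
  [ 0.5700   0.1175   0.2100]
  [ 0.1425   0.8800   0.0525]
  [ 0.1500   0.2100   0.5925]
(I − A)⁻¹ = adj(I−A) / det(I−A) ≈
  [   1.1168     0.2302     0.4115]
  [   0.2792     1.7242     0.1029]
  [   0.2939     0.4115     1.1609]
The output multiplier for sector j is the column-j sum of the Leontief inverse (I − A)⁻¹ = adj(I−A) / det(I−A).
Column 2 of adj(I−A): (0.1175, 0.8800, 0.2100); det(I−A) = 0.510375.
m_2 = (0.1175 + 0.8800 + 0.2100) / 0.510375 = 1.2075 / 0.510375 ≈ 2.366.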